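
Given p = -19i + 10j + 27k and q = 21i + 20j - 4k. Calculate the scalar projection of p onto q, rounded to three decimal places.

p · q = (-19)·21 + 10·20 + 27·(-4) = -399 + 200 - 108 = -307
|q| = √(441 + 400 + 16) = √857 ≈ 29.2746
comp_q p = -307 / √857 ≈ -10.487

-10.487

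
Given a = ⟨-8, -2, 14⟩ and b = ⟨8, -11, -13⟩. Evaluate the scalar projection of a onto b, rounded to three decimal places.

-11.905

a · b = (-8)·8 + (-2)·(-11) + 14·(-13) = -64 + 22 - 182 = -224
|b| = √(64 + 121 + 169) = √354 ≈ 18.8149
comp_b a = -224 / √354 ≈ -11.905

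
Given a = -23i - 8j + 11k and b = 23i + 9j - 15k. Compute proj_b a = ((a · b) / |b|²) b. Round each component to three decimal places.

a · b = (-23)·23 + (-8)·9 + 11·(-15) = -529 - 72 - 165 = -766
|b|² = 529 + 81 + 225 = 835
proj_b a = (-766/835) · (23, 9, -15) ≈ (-21.099, -8.256, 13.760)

(-21.099, -8.256, 13.760)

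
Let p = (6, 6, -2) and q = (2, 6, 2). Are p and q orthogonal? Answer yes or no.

no

p · q = 6·2 + 6·6 + (-2)·2 = 12 + 36 - 4 = 44
Nonzero, so the vectors are not orthogonal.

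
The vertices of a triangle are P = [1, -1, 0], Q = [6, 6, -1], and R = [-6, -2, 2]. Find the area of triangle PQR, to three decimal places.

PQ = (5, 7, -1),  PR = (-7, -1, 2)
i: 7·2 - (-1)·(-1) = 14 - 1 = 13
j: (-1)·(-7) - 5·2 = 7 - 10 = -3
k: 5·(-1) - 7·(-7) = -5 - (-49) = 44
PQ × PR = (13, -3, 44)
|PQ × PR| = √2114 ≈ 45.9783
area = ½ · 45.9783 ≈ 22.989

22.989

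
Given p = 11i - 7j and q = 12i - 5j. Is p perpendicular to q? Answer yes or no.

p · q = 11·12 + (-7)·(-5) = 132 + 35 = 167
Nonzero, so the vectors are not orthogonal.

no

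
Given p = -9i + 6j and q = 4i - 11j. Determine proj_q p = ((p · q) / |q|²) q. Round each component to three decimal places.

p · q = (-9)·4 + 6·(-11) = -36 - 66 = -102
|q|² = 16 + 121 = 137
proj_q p = (-102/137) · (4, -11) ≈ (-2.978, 8.190)

(-2.978, 8.190)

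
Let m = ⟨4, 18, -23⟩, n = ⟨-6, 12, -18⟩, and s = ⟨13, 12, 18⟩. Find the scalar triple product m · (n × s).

n × s:
i: 12·18 - (-18)·12 = 216 - (-216) = 432
j: (-18)·13 - (-6)·18 = -234 - (-108) = -126
k: (-6)·12 - 12·13 = -72 - 156 = -228
n × s = (432, -126, -228)
m · (n × s) = 4·432 + 18·(-126) + (-23)·(-228) = 1728 - 2268 + 5244 = 4704

4704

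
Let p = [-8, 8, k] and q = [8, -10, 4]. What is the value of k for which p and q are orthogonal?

36

p · q = (-8)·8 + 8·(-10) + k·4 = -144 + 4k
Set equal to 0: 4k = 144, so k = 36.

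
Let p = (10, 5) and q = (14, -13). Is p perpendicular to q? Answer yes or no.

p · q = 10·14 + 5·(-13) = 140 - 65 = 75
Nonzero, so the vectors are not orthogonal.

no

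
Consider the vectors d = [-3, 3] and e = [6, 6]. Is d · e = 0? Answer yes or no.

yes

d · e = (-3)·6 + 3·6 = -18 + 18 = 0
Zero, so the vectors are orthogonal.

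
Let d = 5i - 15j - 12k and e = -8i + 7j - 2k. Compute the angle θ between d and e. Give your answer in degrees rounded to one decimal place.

124.3

d · e = 5·(-8) + (-15)·7 + (-12)·(-2) = -40 - 105 + 24 = -121
|d|² = 25 + 225 + 144 = 394,  |d| = √394 ≈ 19.849433
|e|² = 64 + 49 + 4 = 117,  |e| = √117 ≈ 10.816654
cos θ = -121 / (19.849433 · 10.816654) ≈ -0.56357
θ = arccos(-0.56357) ≈ 124.3°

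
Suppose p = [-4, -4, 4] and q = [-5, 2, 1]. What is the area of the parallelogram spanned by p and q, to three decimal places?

34.409

i: (-4)·1 - 4·2 = -4 - 8 = -12
j: 4·(-5) - (-4)·1 = -20 - (-4) = -16
k: (-4)·2 - (-4)·(-5) = -8 - 20 = -28
p × q = (-12, -16, -28)
|p × q| = √((-12)² + (-16)² + (-28)²) = √1184 ≈ 34.4093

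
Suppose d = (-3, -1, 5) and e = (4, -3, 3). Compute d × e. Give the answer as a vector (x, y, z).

(12, 29, 13)

i: (-1)·3 - 5·(-3) = -3 - (-15) = 12
j: 5·4 - (-3)·3 = 20 - (-9) = 29
k: (-3)·(-3) - (-1)·4 = 9 - (-4) = 13
d × e = (12, 29, 13)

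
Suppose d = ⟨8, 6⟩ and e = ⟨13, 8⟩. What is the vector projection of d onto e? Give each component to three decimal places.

d · e = 8·13 + 6·8 = 104 + 48 = 152
|e|² = 169 + 64 = 233
proj_e d = (152/233) · (13, 8) ≈ (8.481, 5.219)

(8.481, 5.219)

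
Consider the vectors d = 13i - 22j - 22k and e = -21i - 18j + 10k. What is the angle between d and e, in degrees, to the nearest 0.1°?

d · e = 13·(-21) + (-22)·(-18) + (-22)·10 = -273 + 396 - 220 = -97
|d|² = 169 + 484 + 484 = 1137,  |d| = √1137 ≈ 33.719431
|e|² = 441 + 324 + 100 = 865,  |e| = √865 ≈ 29.410882
cos θ = -97 / (33.719431 · 29.410882) ≈ -0.09781
θ = arccos(-0.09781) ≈ 95.6°

95.6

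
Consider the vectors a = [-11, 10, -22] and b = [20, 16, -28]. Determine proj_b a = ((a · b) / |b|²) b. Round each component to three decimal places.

(7.722, 6.178, -10.811)

a · b = (-11)·20 + 10·16 + (-22)·(-28) = -220 + 160 + 616 = 556
|b|² = 400 + 256 + 784 = 1440
proj_b a = (556/1440) · (20, 16, -28) ≈ (7.722, 6.178, -10.811)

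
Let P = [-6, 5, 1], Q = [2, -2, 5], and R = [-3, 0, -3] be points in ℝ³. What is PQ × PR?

PQ = (8, -7, 4)
PR = (3, -5, -4)
i: (-7)·(-4) - 4·(-5) = 28 - (-20) = 48
j: 4·3 - 8·(-4) = 12 - (-32) = 44
k: 8·(-5) - (-7)·3 = -40 - (-21) = -19
PQ × PR = (48, 44, -19)

(48, 44, -19)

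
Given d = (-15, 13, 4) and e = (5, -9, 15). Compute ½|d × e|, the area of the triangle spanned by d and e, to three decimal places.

i: 13·15 - 4·(-9) = 195 - (-36) = 231
j: 4·5 - (-15)·15 = 20 - (-225) = 245
k: (-15)·(-9) - 13·5 = 135 - 65 = 70
d × e = (231, 245, 70)
|d × e| = √(231² + 245² + 70²) = √118286 ≈ 343.9273
area = ½ · 343.9273 ≈ 171.964

171.964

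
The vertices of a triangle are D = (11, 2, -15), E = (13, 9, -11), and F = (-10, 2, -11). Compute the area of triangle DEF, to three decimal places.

DE = (2, 7, 4),  DF = (-21, 0, 4)
i: 7·4 - 4·0 = 28 - 0 = 28
j: 4·(-21) - 2·4 = -84 - 8 = -92
k: 2·0 - 7·(-21) = 0 - (-147) = 147
DE × DF = (28, -92, 147)
|DE × DF| = √30857 ≈ 175.6616
area = ½ · 175.6616 ≈ 87.831

87.831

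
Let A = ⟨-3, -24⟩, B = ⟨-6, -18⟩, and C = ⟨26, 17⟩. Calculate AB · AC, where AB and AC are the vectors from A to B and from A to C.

AB = B − A = (-3, 6)
AC = C − A = (29, 41)
AB · AC = (-3)·29 + 6·41 = -87 + 246 = 159

159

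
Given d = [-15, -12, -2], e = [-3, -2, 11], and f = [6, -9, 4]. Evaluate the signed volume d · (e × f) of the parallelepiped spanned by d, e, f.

-2379

e × f:
i: (-2)·4 - 11·(-9) = -8 - (-99) = 91
j: 11·6 - (-3)·4 = 66 - (-12) = 78
k: (-3)·(-9) - (-2)·6 = 27 - (-12) = 39
e × f = (91, 78, 39)
d · (e × f) = (-15)·91 + (-12)·78 + (-2)·39 = -1365 - 936 - 78 = -2379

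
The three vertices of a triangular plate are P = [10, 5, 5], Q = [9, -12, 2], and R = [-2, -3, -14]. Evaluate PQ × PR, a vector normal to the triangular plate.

PQ = (-1, -17, -3)
PR = (-12, -8, -19)
i: (-17)·(-19) - (-3)·(-8) = 323 - 24 = 299
j: (-3)·(-12) - (-1)·(-19) = 36 - 19 = 17
k: (-1)·(-8) - (-17)·(-12) = 8 - 204 = -196
PQ × PR = (299, 17, -196)

(299, 17, -196)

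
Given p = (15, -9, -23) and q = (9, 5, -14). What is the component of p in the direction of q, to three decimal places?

p · q = 15·9 + (-9)·5 + (-23)·(-14) = 135 - 45 + 322 = 412
|q| = √(81 + 25 + 196) = √302 ≈ 17.3781
comp_q p = 412 / √302 ≈ 23.708

23.708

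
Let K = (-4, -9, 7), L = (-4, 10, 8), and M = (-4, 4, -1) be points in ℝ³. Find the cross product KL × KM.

(-165, 0, 0)

KL = (0, 19, 1)
KM = (0, 13, -8)
i: 19·(-8) - 1·13 = -152 - 13 = -165
j: 1·0 - 0·(-8) = 0 - 0 = 0
k: 0·13 - 19·0 = 0 - 0 = 0
KL × KM = (-165, 0, 0)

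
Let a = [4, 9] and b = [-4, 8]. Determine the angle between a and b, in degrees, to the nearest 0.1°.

a · b = 4·(-4) + 9·8 = -16 + 72 = 56
|a|² = 16 + 81 = 97,  |a| = √97 ≈ 9.848858
|b|² = 16 + 64 = 80,  |b| = √80 ≈ 8.944272
cos θ = 56 / (9.848858 · 8.944272) ≈ 0.63571
θ = arccos(0.63571) ≈ 50.5°

50.5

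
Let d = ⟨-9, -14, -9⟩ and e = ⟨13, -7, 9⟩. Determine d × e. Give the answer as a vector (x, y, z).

i: (-14)·9 - (-9)·(-7) = -126 - 63 = -189
j: (-9)·13 - (-9)·9 = -117 - (-81) = -36
k: (-9)·(-7) - (-14)·13 = 63 - (-182) = 245
d × e = (-189, -36, 245)

(-189, -36, 245)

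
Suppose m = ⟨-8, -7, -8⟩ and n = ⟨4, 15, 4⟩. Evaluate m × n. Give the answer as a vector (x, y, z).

i: (-7)·4 - (-8)·15 = -28 - (-120) = 92
j: (-8)·4 - (-8)·4 = -32 - (-32) = 0
k: (-8)·15 - (-7)·4 = -120 - (-28) = -92
m × n = (92, 0, -92)

(92, 0, -92)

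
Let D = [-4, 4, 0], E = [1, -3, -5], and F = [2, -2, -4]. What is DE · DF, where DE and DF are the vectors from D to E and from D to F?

92

DE = E − D = (5, -7, -5)
DF = F − D = (6, -6, -4)
DE · DF = 5·6 + (-7)·(-6) + (-5)·(-4) = 30 + 42 + 20 = 92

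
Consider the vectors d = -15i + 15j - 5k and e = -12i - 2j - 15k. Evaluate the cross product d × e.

i: 15·(-15) - (-5)·(-2) = -225 - 10 = -235
j: (-5)·(-12) - (-15)·(-15) = 60 - 225 = -165
k: (-15)·(-2) - 15·(-12) = 30 - (-180) = 210
d × e = (-235, -165, 210)

(-235, -165, 210)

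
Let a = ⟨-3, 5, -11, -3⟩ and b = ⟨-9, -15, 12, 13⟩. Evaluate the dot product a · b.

a · b = (-3)·(-9) + 5·(-15) + (-11)·12 + (-3)·13 = 27 - 75 - 132 - 39 = -219

-219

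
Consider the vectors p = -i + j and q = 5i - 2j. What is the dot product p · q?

-7

p · q = (-1)·5 + 1·(-2) = -5 - 2 = -7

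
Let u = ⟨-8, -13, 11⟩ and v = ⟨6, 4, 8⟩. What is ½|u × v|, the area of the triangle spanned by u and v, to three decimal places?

i: (-13)·8 - 11·4 = -104 - 44 = -148
j: 11·6 - (-8)·8 = 66 - (-64) = 130
k: (-8)·4 - (-13)·6 = -32 - (-78) = 46
u × v = (-148, 130, 46)
|u × v| = √((-148)² + 130² + 46²) = √40920 ≈ 202.2869
area = ½ · 202.2869 ≈ 101.143

101.143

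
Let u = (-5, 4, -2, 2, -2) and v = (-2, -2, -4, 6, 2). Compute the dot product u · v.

u · v = (-5)·(-2) + 4·(-2) + (-2)·(-4) + 2·6 + (-2)·2 = 10 - 8 + 8 + 12 - 4 = 18

18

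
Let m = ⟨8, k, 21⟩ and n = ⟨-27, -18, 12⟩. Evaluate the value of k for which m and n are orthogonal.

m · n = 8·(-27) + k·(-18) + 21·12 = 36 - 18k
Set equal to 0: -18k = -36, so k = 2.

2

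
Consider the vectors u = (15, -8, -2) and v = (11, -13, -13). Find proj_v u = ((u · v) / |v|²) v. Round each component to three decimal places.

u · v = 15·11 + (-8)·(-13) + (-2)·(-13) = 165 + 104 + 26 = 295
|v|² = 121 + 169 + 169 = 459
proj_v u = (295/459) · (11, -13, -13) ≈ (7.070, -8.355, -8.355)

(7.070, -8.355, -8.355)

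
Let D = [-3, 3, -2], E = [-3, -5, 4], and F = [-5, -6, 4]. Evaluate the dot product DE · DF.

DE = E − D = (0, -8, 6)
DF = F − D = (-2, -9, 6)
DE · DF = 0·(-2) + (-8)·(-9) + 6·6 = 0 + 72 + 36 = 108

108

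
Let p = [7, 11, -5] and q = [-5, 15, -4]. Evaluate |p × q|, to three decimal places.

171.377

i: 11·(-4) - (-5)·15 = -44 - (-75) = 31
j: (-5)·(-5) - 7·(-4) = 25 - (-28) = 53
k: 7·15 - 11·(-5) = 105 - (-55) = 160
p × q = (31, 53, 160)
|p × q| = √(31² + 53² + 160²) = √29370 ≈ 171.3768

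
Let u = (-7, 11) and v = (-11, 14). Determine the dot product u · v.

u · v = (-7)·(-11) + 11·14 = 77 + 154 = 231

231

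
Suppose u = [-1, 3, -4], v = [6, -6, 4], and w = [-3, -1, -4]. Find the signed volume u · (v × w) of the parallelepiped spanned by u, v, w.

104

v × w:
i: (-6)·(-4) - 4·(-1) = 24 - (-4) = 28
j: 4·(-3) - 6·(-4) = -12 - (-24) = 12
k: 6·(-1) - (-6)·(-3) = -6 - 18 = -24
v × w = (28, 12, -24)
u · (v × w) = (-1)·28 + 3·12 + (-4)·(-24) = -28 + 36 + 96 = 104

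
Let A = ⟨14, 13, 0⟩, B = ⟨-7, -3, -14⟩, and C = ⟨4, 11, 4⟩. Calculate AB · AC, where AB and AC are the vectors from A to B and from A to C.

AB = B − A = (-21, -16, -14)
AC = C − A = (-10, -2, 4)
AB · AC = (-21)·(-10) + (-16)·(-2) + (-14)·4 = 210 + 32 - 56 = 186

186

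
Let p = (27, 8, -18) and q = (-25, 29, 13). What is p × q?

i: 8·13 - (-18)·29 = 104 - (-522) = 626
j: (-18)·(-25) - 27·13 = 450 - 351 = 99
k: 27·29 - 8·(-25) = 783 - (-200) = 983
p × q = (626, 99, 983)

(626, 99, 983)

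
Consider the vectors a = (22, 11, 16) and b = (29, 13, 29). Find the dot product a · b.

1245

a · b = 22·29 + 11·13 + 16·29 = 638 + 143 + 464 = 1245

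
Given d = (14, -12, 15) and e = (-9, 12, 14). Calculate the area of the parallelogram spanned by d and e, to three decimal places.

i: (-12)·14 - 15·12 = -168 - 180 = -348
j: 15·(-9) - 14·14 = -135 - 196 = -331
k: 14·12 - (-12)·(-9) = 168 - 108 = 60
d × e = (-348, -331, 60)
|d × e| = √((-348)² + (-331)² + 60²) = √234265 ≈ 484.0093

484.009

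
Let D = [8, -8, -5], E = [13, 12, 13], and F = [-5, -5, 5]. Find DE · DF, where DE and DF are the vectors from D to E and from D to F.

175

DE = E − D = (5, 20, 18)
DF = F − D = (-13, 3, 10)
DE · DF = 5·(-13) + 20·3 + 18·10 = -65 + 60 + 180 = 175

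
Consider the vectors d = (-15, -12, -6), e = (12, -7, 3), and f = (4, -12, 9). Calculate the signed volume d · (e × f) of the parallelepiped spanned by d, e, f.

2253

e × f:
i: (-7)·9 - 3·(-12) = -63 - (-36) = -27
j: 3·4 - 12·9 = 12 - 108 = -96
k: 12·(-12) - (-7)·4 = -144 - (-28) = -116
e × f = (-27, -96, -116)
d · (e × f) = (-15)·(-27) + (-12)·(-96) + (-6)·(-116) = 405 + 1152 + 696 = 2253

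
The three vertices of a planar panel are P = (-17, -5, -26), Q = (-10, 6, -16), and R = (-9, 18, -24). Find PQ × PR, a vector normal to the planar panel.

PQ = (7, 11, 10)
PR = (8, 23, 2)
i: 11·2 - 10·23 = 22 - 230 = -208
j: 10·8 - 7·2 = 80 - 14 = 66
k: 7·23 - 11·8 = 161 - 88 = 73
PQ × PR = (-208, 66, 73)

(-208, 66, 73)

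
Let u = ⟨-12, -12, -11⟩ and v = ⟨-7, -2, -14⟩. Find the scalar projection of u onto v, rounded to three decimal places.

16.604

u · v = (-12)·(-7) + (-12)·(-2) + (-11)·(-14) = 84 + 24 + 154 = 262
|v| = √(49 + 4 + 196) = √249 ≈ 15.7797
comp_v u = 262 / √249 ≈ 16.604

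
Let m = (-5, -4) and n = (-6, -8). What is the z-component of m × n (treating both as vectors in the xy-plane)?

(-5)·(-8) - (-4)·(-6) = 40 - 24 = 16

16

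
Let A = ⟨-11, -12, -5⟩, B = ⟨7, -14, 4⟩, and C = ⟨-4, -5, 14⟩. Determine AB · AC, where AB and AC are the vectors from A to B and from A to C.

AB = B − A = (18, -2, 9)
AC = C − A = (7, 7, 19)
AB · AC = 18·7 + (-2)·7 + 9·19 = 126 - 14 + 171 = 283

283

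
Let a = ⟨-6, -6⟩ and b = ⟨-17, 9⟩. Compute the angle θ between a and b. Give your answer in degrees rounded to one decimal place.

72.9

a · b = (-6)·(-17) + (-6)·9 = 102 - 54 = 48
|a|² = 36 + 36 = 72,  |a| = √72 ≈ 8.485281
|b|² = 289 + 81 = 370,  |b| = √370 ≈ 19.235384
cos θ = 48 / (8.485281 · 19.235384) ≈ 0.29409
θ = arccos(0.29409) ≈ 72.9°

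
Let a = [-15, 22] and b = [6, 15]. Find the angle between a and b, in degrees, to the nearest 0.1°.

56.1

a · b = (-15)·6 + 22·15 = -90 + 330 = 240
|a|² = 225 + 484 = 709,  |a| = √709 ≈ 26.627054
|b|² = 36 + 225 = 261,  |b| = √261 ≈ 16.155494
cos θ = 240 / (26.627054 · 16.155494) ≈ 0.55791
θ = arccos(0.55791) ≈ 56.1°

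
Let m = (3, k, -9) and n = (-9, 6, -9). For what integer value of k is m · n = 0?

-9

m · n = 3·(-9) + k·6 + (-9)·(-9) = 54 + 6k
Set equal to 0: 6k = -54, so k = -9.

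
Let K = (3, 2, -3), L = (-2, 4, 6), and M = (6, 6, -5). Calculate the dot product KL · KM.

-25

KL = L − K = (-5, 2, 9)
KM = M − K = (3, 4, -2)
KL · KM = (-5)·3 + 2·4 + 9·(-2) = -15 + 8 - 18 = -25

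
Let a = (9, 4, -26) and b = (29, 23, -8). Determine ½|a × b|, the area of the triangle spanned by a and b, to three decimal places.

i: 4·(-8) - (-26)·23 = -32 - (-598) = 566
j: (-26)·29 - 9·(-8) = -754 - (-72) = -682
k: 9·23 - 4·29 = 207 - 116 = 91
a × b = (566, -682, 91)
|a × b| = √(566² + (-682)² + 91²) = √793761 ≈ 890.9327
area = ½ · 890.9327 ≈ 445.466

445.466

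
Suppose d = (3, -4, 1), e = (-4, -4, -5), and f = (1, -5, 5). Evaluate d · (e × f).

-171

e × f:
i: (-4)·5 - (-5)·(-5) = -20 - 25 = -45
j: (-5)·1 - (-4)·5 = -5 - (-20) = 15
k: (-4)·(-5) - (-4)·1 = 20 - (-4) = 24
e × f = (-45, 15, 24)
d · (e × f) = 3·(-45) + (-4)·15 + 1·24 = -135 - 60 + 24 = -171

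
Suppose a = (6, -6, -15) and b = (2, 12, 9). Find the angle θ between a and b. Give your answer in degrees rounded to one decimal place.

a · b = 6·2 + (-6)·12 + (-15)·9 = 12 - 72 - 135 = -195
|a|² = 36 + 36 + 225 = 297,  |a| = √297 ≈ 17.233688
|b|² = 4 + 144 + 81 = 229,  |b| = √229 ≈ 15.132746
cos θ = -195 / (17.233688 · 15.132746) ≈ -0.74772
θ = arccos(-0.74772) ≈ 138.4°

138.4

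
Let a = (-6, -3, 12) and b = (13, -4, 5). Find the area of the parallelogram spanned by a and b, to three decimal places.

i: (-3)·5 - 12·(-4) = -15 - (-48) = 33
j: 12·13 - (-6)·5 = 156 - (-30) = 186
k: (-6)·(-4) - (-3)·13 = 24 - (-39) = 63
a × b = (33, 186, 63)
|a × b| = √(33² + 186² + 63²) = √39654 ≈ 199.1331

199.133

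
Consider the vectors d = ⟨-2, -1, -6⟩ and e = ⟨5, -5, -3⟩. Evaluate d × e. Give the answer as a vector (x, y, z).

(-27, -36, 15)

i: (-1)·(-3) - (-6)·(-5) = 3 - 30 = -27
j: (-6)·5 - (-2)·(-3) = -30 - 6 = -36
k: (-2)·(-5) - (-1)·5 = 10 - (-5) = 15
d × e = (-27, -36, 15)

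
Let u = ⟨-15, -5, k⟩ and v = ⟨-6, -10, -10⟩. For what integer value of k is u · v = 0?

14

u · v = (-15)·(-6) + (-5)·(-10) + k·(-10) = 140 - 10k
Set equal to 0: -10k = -140, so k = 14.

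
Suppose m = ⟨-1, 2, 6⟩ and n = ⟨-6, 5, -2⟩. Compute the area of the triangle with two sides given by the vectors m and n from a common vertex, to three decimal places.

25.734

i: 2·(-2) - 6·5 = -4 - 30 = -34
j: 6·(-6) - (-1)·(-2) = -36 - 2 = -38
k: (-1)·5 - 2·(-6) = -5 - (-12) = 7
m × n = (-34, -38, 7)
|m × n| = √((-34)² + (-38)² + 7²) = √2649 ≈ 51.4684
area = ½ · 51.4684 ≈ 25.734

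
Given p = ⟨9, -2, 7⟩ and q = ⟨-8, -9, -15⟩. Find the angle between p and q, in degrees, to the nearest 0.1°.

135.6

p · q = 9·(-8) + (-2)·(-9) + 7·(-15) = -72 + 18 - 105 = -159
|p|² = 81 + 4 + 49 = 134,  |p| = √134 ≈ 11.575837
|q|² = 64 + 81 + 225 = 370,  |q| = √370 ≈ 19.235384
cos θ = -159 / (11.575837 · 19.235384) ≈ -0.71408
θ = arccos(-0.71408) ≈ 135.6°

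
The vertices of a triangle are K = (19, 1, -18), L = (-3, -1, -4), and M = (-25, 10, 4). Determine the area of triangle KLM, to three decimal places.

178.969

KL = (-22, -2, 14),  KM = (-44, 9, 22)
i: (-2)·22 - 14·9 = -44 - 126 = -170
j: 14·(-44) - (-22)·22 = -616 - (-484) = -132
k: (-22)·9 - (-2)·(-44) = -198 - 88 = -286
KL × KM = (-170, -132, -286)
|KL × KM| = √128120 ≈ 357.9385
area = ½ · 357.9385 ≈ 178.969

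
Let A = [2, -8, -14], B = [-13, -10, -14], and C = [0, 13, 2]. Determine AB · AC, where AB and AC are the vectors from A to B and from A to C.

-12

AB = B − A = (-15, -2, 0)
AC = C − A = (-2, 21, 16)
AB · AC = (-15)·(-2) + (-2)·21 + 0·16 = 30 - 42 + 0 = -12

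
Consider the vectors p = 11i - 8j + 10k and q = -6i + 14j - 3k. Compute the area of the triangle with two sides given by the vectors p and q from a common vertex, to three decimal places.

i: (-8)·(-3) - 10·14 = 24 - 140 = -116
j: 10·(-6) - 11·(-3) = -60 - (-33) = -27
k: 11·14 - (-8)·(-6) = 154 - 48 = 106
p × q = (-116, -27, 106)
|p × q| = √((-116)² + (-27)² + 106²) = √25421 ≈ 159.4396
area = ½ · 159.4396 ≈ 79.720

79.720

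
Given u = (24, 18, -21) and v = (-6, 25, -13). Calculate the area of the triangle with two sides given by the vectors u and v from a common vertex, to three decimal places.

440.962

i: 18·(-13) - (-21)·25 = -234 - (-525) = 291
j: (-21)·(-6) - 24·(-13) = 126 - (-312) = 438
k: 24·25 - 18·(-6) = 600 - (-108) = 708
u × v = (291, 438, 708)
|u × v| = √(291² + 438² + 708²) = √777789 ≈ 881.9235
area = ½ · 881.9235 ≈ 440.962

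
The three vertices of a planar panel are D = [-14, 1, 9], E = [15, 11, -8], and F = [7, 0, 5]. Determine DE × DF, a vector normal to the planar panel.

(-57, -241, -239)

DE = (29, 10, -17)
DF = (21, -1, -4)
i: 10·(-4) - (-17)·(-1) = -40 - 17 = -57
j: (-17)·21 - 29·(-4) = -357 - (-116) = -241
k: 29·(-1) - 10·21 = -29 - 210 = -239
DE × DF = (-57, -241, -239)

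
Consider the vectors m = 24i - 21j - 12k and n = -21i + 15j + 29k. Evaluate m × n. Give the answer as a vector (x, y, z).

i: (-21)·29 - (-12)·15 = -609 - (-180) = -429
j: (-12)·(-21) - 24·29 = 252 - 696 = -444
k: 24·15 - (-21)·(-21) = 360 - 441 = -81
m × n = (-429, -444, -81)

(-429, -444, -81)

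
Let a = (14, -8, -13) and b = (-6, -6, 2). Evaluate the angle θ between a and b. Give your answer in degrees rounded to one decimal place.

a · b = 14·(-6) + (-8)·(-6) + (-13)·2 = -84 + 48 - 26 = -62
|a|² = 196 + 64 + 169 = 429,  |a| = √429 ≈ 20.712315
|b|² = 36 + 36 + 4 = 76,  |b| = √76 ≈ 8.717798
cos θ = -62 / (20.712315 · 8.717798) ≈ -0.34337
θ = arccos(-0.34337) ≈ 110.1°

110.1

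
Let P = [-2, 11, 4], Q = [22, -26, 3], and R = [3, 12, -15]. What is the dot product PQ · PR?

PQ = Q − P = (24, -37, -1)
PR = R − P = (5, 1, -19)
PQ · PR = 24·5 + (-37)·1 + (-1)·(-19) = 120 - 37 + 19 = 102

102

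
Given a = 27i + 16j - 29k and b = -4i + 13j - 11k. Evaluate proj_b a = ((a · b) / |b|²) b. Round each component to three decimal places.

a · b = 27·(-4) + 16·13 + (-29)·(-11) = -108 + 208 + 319 = 419
|b|² = 16 + 169 + 121 = 306
proj_b a = (419/306) · (-4, 13, -11) ≈ (-5.477, 17.801, -15.062)

(-5.477, 17.801, -15.062)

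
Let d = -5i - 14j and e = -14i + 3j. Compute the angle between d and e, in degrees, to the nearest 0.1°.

d · e = (-5)·(-14) + (-14)·3 = 70 - 42 = 28
|d|² = 25 + 196 = 221,  |d| = √221 ≈ 14.866069
|e|² = 196 + 9 = 205,  |e| = √205 ≈ 14.317821
cos θ = 28 / (14.866069 · 14.317821) ≈ 0.13155
θ = arccos(0.13155) ≈ 82.4°

82.4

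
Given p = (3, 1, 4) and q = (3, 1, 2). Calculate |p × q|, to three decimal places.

6.325

i: 1·2 - 4·1 = 2 - 4 = -2
j: 4·3 - 3·2 = 12 - 6 = 6
k: 3·1 - 1·3 = 3 - 3 = 0
p × q = (-2, 6, 0)
|p × q| = √((-2)² + 6² + 0²) = √40 ≈ 6.3246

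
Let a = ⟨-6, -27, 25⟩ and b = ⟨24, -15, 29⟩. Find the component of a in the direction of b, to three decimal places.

a · b = (-6)·24 + (-27)·(-15) + 25·29 = -144 + 405 + 725 = 986
|b| = √(576 + 225 + 841) = √1642 ≈ 40.5216
comp_b a = 986 / √1642 ≈ 24.333

24.333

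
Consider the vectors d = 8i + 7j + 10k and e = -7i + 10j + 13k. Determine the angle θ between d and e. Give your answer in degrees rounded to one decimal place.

d · e = 8·(-7) + 7·10 + 10·13 = -56 + 70 + 130 = 144
|d|² = 64 + 49 + 100 = 213,  |d| = √213 ≈ 14.594520
|e|² = 49 + 100 + 169 = 318,  |e| = √318 ≈ 17.832555
cos θ = 144 / (14.594520 · 17.832555) ≈ 0.55330
θ = arccos(0.55330) ≈ 56.4°

56.4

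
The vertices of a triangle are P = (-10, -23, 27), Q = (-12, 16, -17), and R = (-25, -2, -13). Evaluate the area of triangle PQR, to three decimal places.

508.858

PQ = (-2, 39, -44),  PR = (-15, 21, -40)
i: 39·(-40) - (-44)·21 = -1560 - (-924) = -636
j: (-44)·(-15) - (-2)·(-40) = 660 - 80 = 580
k: (-2)·21 - 39·(-15) = -42 - (-585) = 543
PQ × PR = (-636, 580, 543)
|PQ × PR| = √1035745 ≈ 1017.7156
area = ½ · 1017.7156 ≈ 508.858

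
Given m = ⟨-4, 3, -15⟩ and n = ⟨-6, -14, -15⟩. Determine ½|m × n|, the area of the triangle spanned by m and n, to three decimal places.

i: 3·(-15) - (-15)·(-14) = -45 - 210 = -255
j: (-15)·(-6) - (-4)·(-15) = 90 - 60 = 30
k: (-4)·(-14) - 3·(-6) = 56 - (-18) = 74
m × n = (-255, 30, 74)
|m × n| = √((-255)² + 30² + 74²) = √71401 ≈ 267.2097
area = ½ · 267.2097 ≈ 133.605

133.605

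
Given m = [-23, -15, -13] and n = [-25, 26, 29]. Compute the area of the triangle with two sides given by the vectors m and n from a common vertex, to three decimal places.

i: (-15)·29 - (-13)·26 = -435 - (-338) = -97
j: (-13)·(-25) - (-23)·29 = 325 - (-667) = 992
k: (-23)·26 - (-15)·(-25) = -598 - 375 = -973
m × n = (-97, 992, -973)
|m × n| = √((-97)² + 992² + (-973)²) = √1940202 ≈ 1392.9113
area = ½ · 1392.9113 ≈ 696.456

696.456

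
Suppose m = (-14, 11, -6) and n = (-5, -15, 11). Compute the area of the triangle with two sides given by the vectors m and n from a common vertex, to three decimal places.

162.051

i: 11·11 - (-6)·(-15) = 121 - 90 = 31
j: (-6)·(-5) - (-14)·11 = 30 - (-154) = 184
k: (-14)·(-15) - 11·(-5) = 210 - (-55) = 265
m × n = (31, 184, 265)
|m × n| = √(31² + 184² + 265²) = √105042 ≈ 324.1018
area = ½ · 324.1018 ≈ 162.051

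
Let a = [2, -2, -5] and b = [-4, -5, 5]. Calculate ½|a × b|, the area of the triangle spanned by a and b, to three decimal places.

20.304

i: (-2)·5 - (-5)·(-5) = -10 - 25 = -35
j: (-5)·(-4) - 2·5 = 20 - 10 = 10
k: 2·(-5) - (-2)·(-4) = -10 - 8 = -18
a × b = (-35, 10, -18)
|a × b| = √((-35)² + 10² + (-18)²) = √1649 ≈ 40.6079
area = ½ · 40.6079 ≈ 20.304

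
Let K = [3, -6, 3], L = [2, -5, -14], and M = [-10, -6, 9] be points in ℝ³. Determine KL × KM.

KL = (-1, 1, -17)
KM = (-13, 0, 6)
i: 1·6 - (-17)·0 = 6 - 0 = 6
j: (-17)·(-13) - (-1)·6 = 221 - (-6) = 227
k: (-1)·0 - 1·(-13) = 0 - (-13) = 13
KL × KM = (6, 227, 13)

(6, 227, 13)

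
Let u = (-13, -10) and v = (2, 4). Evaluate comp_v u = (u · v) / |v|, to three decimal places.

-14.758

u · v = (-13)·2 + (-10)·4 = -26 - 40 = -66
|v| = √(4 + 16) = √20 ≈ 4.4721
comp_v u = -66 / √20 ≈ -14.758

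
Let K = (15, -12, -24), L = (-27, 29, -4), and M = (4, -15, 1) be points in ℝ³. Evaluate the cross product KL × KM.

(1085, 830, 577)

KL = (-42, 41, 20)
KM = (-11, -3, 25)
i: 41·25 - 20·(-3) = 1025 - (-60) = 1085
j: 20·(-11) - (-42)·25 = -220 - (-1050) = 830
k: (-42)·(-3) - 41·(-11) = 126 - (-451) = 577
KL × KM = (1085, 830, 577)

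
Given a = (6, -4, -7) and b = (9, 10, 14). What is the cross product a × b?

i: (-4)·14 - (-7)·10 = -56 - (-70) = 14
j: (-7)·9 - 6·14 = -63 - 84 = -147
k: 6·10 - (-4)·9 = 60 - (-36) = 96
a × b = (14, -147, 96)

(14, -147, 96)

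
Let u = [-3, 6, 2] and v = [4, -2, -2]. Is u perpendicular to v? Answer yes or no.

u · v = (-3)·4 + 6·(-2) + 2·(-2) = -12 - 12 - 4 = -28
Nonzero, so the vectors are not orthogonal.

no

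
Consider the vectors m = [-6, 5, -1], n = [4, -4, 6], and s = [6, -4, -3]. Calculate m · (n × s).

16

n × s:
i: (-4)·(-3) - 6·(-4) = 12 - (-24) = 36
j: 6·6 - 4·(-3) = 36 - (-12) = 48
k: 4·(-4) - (-4)·6 = -16 - (-24) = 8
n × s = (36, 48, 8)
m · (n × s) = (-6)·36 + 5·48 + (-1)·8 = -216 + 240 - 8 = 16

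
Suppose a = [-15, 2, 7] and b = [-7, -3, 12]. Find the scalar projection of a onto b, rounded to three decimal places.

a · b = (-15)·(-7) + 2·(-3) + 7·12 = 105 - 6 + 84 = 183
|b| = √(49 + 9 + 144) = √202 ≈ 14.2127
comp_b a = 183 / √202 ≈ 12.876

12.876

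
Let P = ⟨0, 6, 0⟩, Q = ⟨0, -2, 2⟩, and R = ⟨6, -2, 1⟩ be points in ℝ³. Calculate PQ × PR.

(8, 12, 48)

PQ = (0, -8, 2)
PR = (6, -8, 1)
i: (-8)·1 - 2·(-8) = -8 - (-16) = 8
j: 2·6 - 0·1 = 12 - 0 = 12
k: 0·(-8) - (-8)·6 = 0 - (-48) = 48
PQ × PR = (8, 12, 48)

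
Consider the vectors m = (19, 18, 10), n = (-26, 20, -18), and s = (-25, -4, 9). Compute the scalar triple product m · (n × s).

n × s:
i: 20·9 - (-18)·(-4) = 180 - 72 = 108
j: (-18)·(-25) - (-26)·9 = 450 - (-234) = 684
k: (-26)·(-4) - 20·(-25) = 104 - (-500) = 604
n × s = (108, 684, 604)
m · (n × s) = 19·108 + 18·684 + 10·604 = 2052 + 12312 + 6040 = 20404

20404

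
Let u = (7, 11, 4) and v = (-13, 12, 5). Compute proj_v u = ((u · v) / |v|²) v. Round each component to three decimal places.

(-2.346, 2.166, 0.902)

u · v = 7·(-13) + 11·12 + 4·5 = -91 + 132 + 20 = 61
|v|² = 169 + 144 + 25 = 338
proj_v u = (61/338) · (-13, 12, 5) ≈ (-2.346, 2.166, 0.902)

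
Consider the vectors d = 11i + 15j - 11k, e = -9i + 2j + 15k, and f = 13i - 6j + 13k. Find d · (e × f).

e × f:
i: 2·13 - 15·(-6) = 26 - (-90) = 116
j: 15·13 - (-9)·13 = 195 - (-117) = 312
k: (-9)·(-6) - 2·13 = 54 - 26 = 28
e × f = (116, 312, 28)
d · (e × f) = 11·116 + 15·312 + (-11)·28 = 1276 + 4680 - 308 = 5648

5648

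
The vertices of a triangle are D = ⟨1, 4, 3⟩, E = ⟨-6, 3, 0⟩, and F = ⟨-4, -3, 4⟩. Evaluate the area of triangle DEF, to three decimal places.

26.944

DE = (-7, -1, -3),  DF = (-5, -7, 1)
i: (-1)·1 - (-3)·(-7) = -1 - 21 = -22
j: (-3)·(-5) - (-7)·1 = 15 - (-7) = 22
k: (-7)·(-7) - (-1)·(-5) = 49 - 5 = 44
DE × DF = (-22, 22, 44)
|DE × DF| = √2904 ≈ 53.8888
area = ½ · 53.8888 ≈ 26.944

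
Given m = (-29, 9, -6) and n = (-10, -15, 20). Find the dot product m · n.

35

m · n = (-29)·(-10) + 9·(-15) + (-6)·20 = 290 - 135 - 120 = 35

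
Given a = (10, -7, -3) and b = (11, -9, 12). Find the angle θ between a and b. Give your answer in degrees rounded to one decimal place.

54.1

a · b = 10·11 + (-7)·(-9) + (-3)·12 = 110 + 63 - 36 = 137
|a|² = 100 + 49 + 9 = 158,  |a| = √158 ≈ 12.569805
|b|² = 121 + 81 + 144 = 346,  |b| = √346 ≈ 18.601075
cos θ = 137 / (12.569805 · 18.601075) ≈ 0.58594
θ = arccos(0.58594) ≈ 54.1°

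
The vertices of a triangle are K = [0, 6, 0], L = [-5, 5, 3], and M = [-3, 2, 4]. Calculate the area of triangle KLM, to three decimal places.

10.886

KL = (-5, -1, 3),  KM = (-3, -4, 4)
i: (-1)·4 - 3·(-4) = -4 - (-12) = 8
j: 3·(-3) - (-5)·4 = -9 - (-20) = 11
k: (-5)·(-4) - (-1)·(-3) = 20 - 3 = 17
KL × KM = (8, 11, 17)
|KL × KM| = √474 ≈ 21.7715
area = ½ · 21.7715 ≈ 10.886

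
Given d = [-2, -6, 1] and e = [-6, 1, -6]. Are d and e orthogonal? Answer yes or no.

d · e = (-2)·(-6) + (-6)·1 + 1·(-6) = 12 - 6 - 6 = 0
Zero, so the vectors are orthogonal.

yes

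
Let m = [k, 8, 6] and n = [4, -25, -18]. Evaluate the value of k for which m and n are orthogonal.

77

m · n = k·4 + 8·(-25) + 6·(-18) = -308 + 4k
Set equal to 0: 4k = 308, so k = 77.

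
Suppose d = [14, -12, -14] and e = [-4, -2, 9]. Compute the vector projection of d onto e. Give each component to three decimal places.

(6.257, 3.129, -14.079)

d · e = 14·(-4) + (-12)·(-2) + (-14)·9 = -56 + 24 - 126 = -158
|e|² = 16 + 4 + 81 = 101
proj_e d = (-158/101) · (-4, -2, 9) ≈ (6.257, 3.129, -14.079)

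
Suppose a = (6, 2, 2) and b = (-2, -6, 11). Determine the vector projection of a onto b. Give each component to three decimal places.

a · b = 6·(-2) + 2·(-6) + 2·11 = -12 - 12 + 22 = -2
|b|² = 4 + 36 + 121 = 161
proj_b a = (-2/161) · (-2, -6, 11) ≈ (0.025, 0.075, -0.137)

(0.025, 0.075, -0.137)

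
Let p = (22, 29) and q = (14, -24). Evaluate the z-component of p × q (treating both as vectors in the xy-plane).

-934

22·(-24) - 29·14 = -528 - 406 = -934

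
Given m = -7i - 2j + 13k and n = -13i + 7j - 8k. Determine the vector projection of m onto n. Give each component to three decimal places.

m · n = (-7)·(-13) + (-2)·7 + 13·(-8) = 91 - 14 - 104 = -27
|n|² = 169 + 49 + 64 = 282
proj_n m = (-27/282) · (-13, 7, -8) ≈ (1.245, -0.670, 0.766)

(1.245, -0.670, 0.766)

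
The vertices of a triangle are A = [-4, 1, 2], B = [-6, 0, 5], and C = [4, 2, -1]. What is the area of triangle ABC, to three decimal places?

9.487

AB = (-2, -1, 3),  AC = (8, 1, -3)
i: (-1)·(-3) - 3·1 = 3 - 3 = 0
j: 3·8 - (-2)·(-3) = 24 - 6 = 18
k: (-2)·1 - (-1)·8 = -2 - (-8) = 6
AB × AC = (0, 18, 6)
|AB × AC| = √360 ≈ 18.9737
area = ½ · 18.9737 ≈ 9.487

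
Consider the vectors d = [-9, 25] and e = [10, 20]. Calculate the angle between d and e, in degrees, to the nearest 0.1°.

46.4

d · e = (-9)·10 + 25·20 = -90 + 500 = 410
|d|² = 81 + 625 = 706,  |d| = √706 ≈ 26.570661
|e|² = 100 + 400 = 500,  |e| = √500 ≈ 22.360680
cos θ = 410 / (26.570661 · 22.360680) ≈ 0.69008
θ = arccos(0.69008) ≈ 46.4°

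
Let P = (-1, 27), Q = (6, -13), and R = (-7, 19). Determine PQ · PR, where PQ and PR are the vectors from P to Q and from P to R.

278

PQ = Q − P = (7, -40)
PR = R − P = (-6, -8)
PQ · PR = 7·(-6) + (-40)·(-8) = -42 + 320 = 278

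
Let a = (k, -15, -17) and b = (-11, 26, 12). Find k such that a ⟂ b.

a · b = k·(-11) + (-15)·26 + (-17)·12 = -594 - 11k
Set equal to 0: -11k = 594, so k = -54.

-54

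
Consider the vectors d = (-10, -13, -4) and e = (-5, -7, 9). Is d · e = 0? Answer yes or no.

d · e = (-10)·(-5) + (-13)·(-7) + (-4)·9 = 50 + 91 - 36 = 105
Nonzero, so the vectors are not orthogonal.

no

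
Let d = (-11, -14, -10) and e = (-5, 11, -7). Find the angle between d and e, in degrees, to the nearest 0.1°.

d · e = (-11)·(-5) + (-14)·11 + (-10)·(-7) = 55 - 154 + 70 = -29
|d|² = 121 + 196 + 100 = 417,  |d| = √417 ≈ 20.420578
|e|² = 25 + 121 + 49 = 195,  |e| = √195 ≈ 13.964240
cos θ = -29 / (20.420578 · 13.964240) ≈ -0.10170
θ = arccos(-0.10170) ≈ 95.8°

95.8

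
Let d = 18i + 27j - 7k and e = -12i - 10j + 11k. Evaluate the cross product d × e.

i: 27·11 - (-7)·(-10) = 297 - 70 = 227
j: (-7)·(-12) - 18·11 = 84 - 198 = -114
k: 18·(-10) - 27·(-12) = -180 - (-324) = 144
d × e = (227, -114, 144)

(227, -114, 144)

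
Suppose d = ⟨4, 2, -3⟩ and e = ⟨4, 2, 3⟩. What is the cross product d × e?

(12, -24, 0)

i: 2·3 - (-3)·2 = 6 - (-6) = 12
j: (-3)·4 - 4·3 = -12 - 12 = -24
k: 4·2 - 2·4 = 8 - 8 = 0
d × e = (12, -24, 0)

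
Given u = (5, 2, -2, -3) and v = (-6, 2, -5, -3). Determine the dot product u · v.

u · v = 5·(-6) + 2·2 + (-2)·(-5) + (-3)·(-3) = -30 + 4 + 10 + 9 = -7

-7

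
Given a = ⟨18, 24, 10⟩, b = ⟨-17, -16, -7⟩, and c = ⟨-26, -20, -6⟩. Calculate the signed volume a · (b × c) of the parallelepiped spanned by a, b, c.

b × c:
i: (-16)·(-6) - (-7)·(-20) = 96 - 140 = -44
j: (-7)·(-26) - (-17)·(-6) = 182 - 102 = 80
k: (-17)·(-20) - (-16)·(-26) = 340 - 416 = -76
b × c = (-44, 80, -76)
a · (b × c) = 18·(-44) + 24·80 + 10·(-76) = -792 + 1920 - 760 = 368

368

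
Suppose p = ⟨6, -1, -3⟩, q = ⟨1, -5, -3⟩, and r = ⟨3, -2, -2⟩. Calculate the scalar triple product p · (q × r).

q × r:
i: (-5)·(-2) - (-3)·(-2) = 10 - 6 = 4
j: (-3)·3 - 1·(-2) = -9 - (-2) = -7
k: 1·(-2) - (-5)·3 = -2 - (-15) = 13
q × r = (4, -7, 13)
p · (q × r) = 6·4 + (-1)·(-7) + (-3)·13 = 24 + 7 - 39 = -8

-8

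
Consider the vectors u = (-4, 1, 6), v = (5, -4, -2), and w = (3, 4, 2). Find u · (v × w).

v × w:
i: (-4)·2 - (-2)·4 = -8 - (-8) = 0
j: (-2)·3 - 5·2 = -6 - 10 = -16
k: 5·4 - (-4)·3 = 20 - (-12) = 32
v × w = (0, -16, 32)
u · (v × w) = (-4)·0 + 1·(-16) + 6·32 = 0 - 16 + 192 = 176

176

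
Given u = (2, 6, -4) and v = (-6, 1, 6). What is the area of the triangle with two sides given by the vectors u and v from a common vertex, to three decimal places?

i: 6·6 - (-4)·1 = 36 - (-4) = 40
j: (-4)·(-6) - 2·6 = 24 - 12 = 12
k: 2·1 - 6·(-6) = 2 - (-36) = 38
u × v = (40, 12, 38)
|u × v| = √(40² + 12² + 38²) = √3188 ≈ 56.4624
area = ½ · 56.4624 ≈ 28.231

28.231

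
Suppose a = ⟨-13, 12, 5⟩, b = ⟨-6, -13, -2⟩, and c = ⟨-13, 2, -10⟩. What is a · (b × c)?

-3055

b × c:
i: (-13)·(-10) - (-2)·2 = 130 - (-4) = 134
j: (-2)·(-13) - (-6)·(-10) = 26 - 60 = -34
k: (-6)·2 - (-13)·(-13) = -12 - 169 = -181
b × c = (134, -34, -181)
a · (b × c) = (-13)·134 + 12·(-34) + 5·(-181) = -1742 - 408 - 905 = -3055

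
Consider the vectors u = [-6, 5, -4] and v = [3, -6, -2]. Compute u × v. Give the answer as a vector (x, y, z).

i: 5·(-2) - (-4)·(-6) = -10 - 24 = -34
j: (-4)·3 - (-6)·(-2) = -12 - 12 = -24
k: (-6)·(-6) - 5·3 = 36 - 15 = 21
u × v = (-34, -24, 21)

(-34, -24, 21)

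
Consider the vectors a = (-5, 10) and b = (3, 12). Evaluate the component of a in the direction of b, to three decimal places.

a · b = (-5)·3 + 10·12 = -15 + 120 = 105
|b| = √(9 + 144) = √153 ≈ 12.3693
comp_b a = 105 / √153 ≈ 8.489

8.489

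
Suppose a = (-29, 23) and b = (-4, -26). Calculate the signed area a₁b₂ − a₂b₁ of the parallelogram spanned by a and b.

846

(-29)·(-26) - 23·(-4) = 754 - (-92) = 846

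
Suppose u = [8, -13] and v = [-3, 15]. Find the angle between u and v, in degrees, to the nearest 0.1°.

u · v = 8·(-3) + (-13)·15 = -24 - 195 = -219
|u|² = 64 + 169 = 233,  |u| = √233 ≈ 15.264338
|v|² = 9 + 225 = 234,  |v| = √234 ≈ 15.297059
cos θ = -219 / (15.264338 · 15.297059) ≈ -0.93790
θ = arccos(-0.93790) ≈ 159.7°

159.7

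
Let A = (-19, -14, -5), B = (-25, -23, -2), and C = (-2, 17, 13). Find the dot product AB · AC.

AB = B − A = (-6, -9, 3)
AC = C − A = (17, 31, 18)
AB · AC = (-6)·17 + (-9)·31 + 3·18 = -102 - 279 + 54 = -327

-327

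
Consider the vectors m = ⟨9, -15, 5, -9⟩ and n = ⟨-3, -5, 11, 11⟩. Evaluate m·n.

4

m · n = 9·(-3) + (-15)·(-5) + 5·11 + (-9)·11 = -27 + 75 + 55 - 99 = 4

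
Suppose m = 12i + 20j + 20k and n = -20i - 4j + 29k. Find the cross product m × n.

(660, -748, 352)

i: 20·29 - 20·(-4) = 580 - (-80) = 660
j: 20·(-20) - 12·29 = -400 - 348 = -748
k: 12·(-4) - 20·(-20) = -48 - (-400) = 352
m × n = (660, -748, 352)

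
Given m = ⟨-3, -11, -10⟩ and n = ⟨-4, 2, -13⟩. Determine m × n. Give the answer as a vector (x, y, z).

(163, 1, -50)

i: (-11)·(-13) - (-10)·2 = 143 - (-20) = 163
j: (-10)·(-4) - (-3)·(-13) = 40 - 39 = 1
k: (-3)·2 - (-11)·(-4) = -6 - 44 = -50
m × n = (163, 1, -50)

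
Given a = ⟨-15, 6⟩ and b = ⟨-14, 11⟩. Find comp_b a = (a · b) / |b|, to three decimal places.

a · b = (-15)·(-14) + 6·11 = 210 + 66 = 276
|b| = √(196 + 121) = √317 ≈ 17.8045
comp_b a = 276 / √317 ≈ 15.502

15.502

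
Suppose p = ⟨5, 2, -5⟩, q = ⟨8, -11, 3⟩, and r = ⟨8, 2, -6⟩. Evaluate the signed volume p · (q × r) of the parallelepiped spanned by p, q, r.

q × r:
i: (-11)·(-6) - 3·2 = 66 - 6 = 60
j: 3·8 - 8·(-6) = 24 - (-48) = 72
k: 8·2 - (-11)·8 = 16 - (-88) = 104
q × r = (60, 72, 104)
p · (q × r) = 5·60 + 2·72 + (-5)·104 = 300 + 144 - 520 = -76

-76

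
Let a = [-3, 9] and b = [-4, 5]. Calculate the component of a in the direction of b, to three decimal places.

8.902

a · b = (-3)·(-4) + 9·5 = 12 + 45 = 57
|b| = √(16 + 25) = √41 ≈ 6.4031
comp_b a = 57 / √41 ≈ 8.902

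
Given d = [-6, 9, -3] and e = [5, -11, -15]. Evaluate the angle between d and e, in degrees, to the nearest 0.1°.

112.9

d · e = (-6)·5 + 9·(-11) + (-3)·(-15) = -30 - 99 + 45 = -84
|d|² = 36 + 81 + 9 = 126,  |d| = √126 ≈ 11.224972
|e|² = 25 + 121 + 225 = 371,  |e| = √371 ≈ 19.261360
cos θ = -84 / (11.224972 · 19.261360) ≈ -0.38851
θ = arccos(-0.38851) ≈ 112.9°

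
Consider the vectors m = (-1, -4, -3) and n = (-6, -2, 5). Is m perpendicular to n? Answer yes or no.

no

m · n = (-1)·(-6) + (-4)·(-2) + (-3)·5 = 6 + 8 - 15 = -1
Nonzero, so the vectors are not orthogonal.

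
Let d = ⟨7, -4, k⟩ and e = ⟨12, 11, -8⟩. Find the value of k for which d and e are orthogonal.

5

d · e = 7·12 + (-4)·11 + k·(-8) = 40 - 8k
Set equal to 0: -8k = -40, so k = 5.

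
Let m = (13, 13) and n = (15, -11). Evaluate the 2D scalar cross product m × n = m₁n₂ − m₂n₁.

13·(-11) - 13·15 = -143 - 195 = -338

-338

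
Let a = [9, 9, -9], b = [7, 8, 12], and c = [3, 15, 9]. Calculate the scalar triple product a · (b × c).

b × c:
i: 8·9 - 12·15 = 72 - 180 = -108
j: 12·3 - 7·9 = 36 - 63 = -27
k: 7·15 - 8·3 = 105 - 24 = 81
b × c = (-108, -27, 81)
a · (b × c) = 9·(-108) + 9·(-27) + (-9)·81 = -972 - 243 - 729 = -1944

-1944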